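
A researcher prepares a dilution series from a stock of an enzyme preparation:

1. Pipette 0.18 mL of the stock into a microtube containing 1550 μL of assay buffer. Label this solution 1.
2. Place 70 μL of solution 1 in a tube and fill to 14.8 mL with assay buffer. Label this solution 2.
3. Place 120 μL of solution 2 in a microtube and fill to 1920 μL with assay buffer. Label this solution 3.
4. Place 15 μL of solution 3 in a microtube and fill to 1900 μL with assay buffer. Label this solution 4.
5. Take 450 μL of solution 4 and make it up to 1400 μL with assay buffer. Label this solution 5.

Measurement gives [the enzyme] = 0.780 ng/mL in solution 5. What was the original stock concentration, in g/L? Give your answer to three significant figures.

9.99 g/L

Step 1: 0.18 mL + 1550 μL = 1.73 mL total → factor 1.73/0.18 = 9.6111
Step 2: 70 μL brought to 14.8 mL → factor 14800/70 = 211.43
Step 3: 120 μL brought to 1920 μL → factor 1920/120 = 16
Step 4: 15 μL brought to 1900 μL → factor 1900/15 = 126.67
Step 5: 450 μL brought to 1400 μL → factor 1400/450 = 3.1111
Overall dilution factor = 9.6111 × 211.43 × 16 × 126.67 × 3.1111 = 1.2813 × 10^7
Stock = 0.780 ng/mL × 1.2813 × 10^7 = 9.994 × 10^6 ng/mL = 9.99 g/L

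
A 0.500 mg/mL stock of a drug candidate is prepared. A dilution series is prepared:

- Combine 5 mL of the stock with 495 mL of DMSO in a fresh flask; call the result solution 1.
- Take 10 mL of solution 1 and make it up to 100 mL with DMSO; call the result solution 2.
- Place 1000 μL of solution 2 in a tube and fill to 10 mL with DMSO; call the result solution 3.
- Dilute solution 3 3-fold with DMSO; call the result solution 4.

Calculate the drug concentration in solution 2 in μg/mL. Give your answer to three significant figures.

0.500 μg/mL

Step 1: 5 mL + 495 mL = 500 mL total → factor 500/5 = 100
Step 2: 10 mL brought to 100 mL → factor 100/10 = 10
Dilution factor through solution 2 = 100 × 10 = 1000
[solution 2] = 0.500 mg/mL / 1000 = 0.0005000 mg/mL = 0.500 μg/mL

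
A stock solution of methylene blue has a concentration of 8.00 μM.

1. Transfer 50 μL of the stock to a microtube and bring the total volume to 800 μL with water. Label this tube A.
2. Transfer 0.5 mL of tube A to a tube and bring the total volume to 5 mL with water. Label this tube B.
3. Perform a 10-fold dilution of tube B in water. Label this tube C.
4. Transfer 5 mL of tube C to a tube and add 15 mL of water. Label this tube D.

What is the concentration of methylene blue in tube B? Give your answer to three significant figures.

0.0500 μM

Step 1: 50 μL brought to 800 μL → factor 800/50 = 16
Step 2: 0.5 mL brought to 5 mL → factor 5/0.5 = 10
Dilution factor through tube B = 16 × 10 = 160
[tube B] = 8.00 μM / 160 = 0.0500 μM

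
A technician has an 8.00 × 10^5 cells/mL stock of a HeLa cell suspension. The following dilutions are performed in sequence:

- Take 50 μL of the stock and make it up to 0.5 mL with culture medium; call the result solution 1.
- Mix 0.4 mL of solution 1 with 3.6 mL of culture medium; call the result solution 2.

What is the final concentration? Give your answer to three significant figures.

8.00 × 10^3 cells/mL

Step 1: 50 μL brought to 0.5 mL → factor 500/50 = 10
Step 2: 0.4 mL + 3.6 mL = 4 mL total → factor 4/0.4 = 10
Overall dilution factor = 10 × 10 = 100
Final = 8.00 × 10^5 cells/mL / 100 = 8.00 × 10^3 cells/mL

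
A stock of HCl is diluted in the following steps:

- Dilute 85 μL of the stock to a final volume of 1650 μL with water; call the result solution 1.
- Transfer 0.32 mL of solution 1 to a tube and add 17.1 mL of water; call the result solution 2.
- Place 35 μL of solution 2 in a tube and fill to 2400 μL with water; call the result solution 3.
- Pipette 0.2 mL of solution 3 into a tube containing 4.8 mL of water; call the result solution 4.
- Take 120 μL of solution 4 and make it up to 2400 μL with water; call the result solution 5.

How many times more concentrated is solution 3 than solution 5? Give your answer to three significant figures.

500

Step 1: 85 μL brought to 1650 μL → factor 1650/85 = 19.412
Step 2: 0.32 mL + 17.1 mL = 17.42 mL total → factor 17.42/0.32 = 54.438
Step 3: 35 μL brought to 2400 μL → factor 2400/35 = 68.571
Step 4: 0.2 mL + 4.8 mL = 5 mL total → factor 5/0.2 = 25
Step 5: 120 μL brought to 2400 μL → factor 2400/120 = 20
Dilution factor to solution 3 = 72461; to solution 5 = 3.6231 × 10^7
[solution 3]/[solution 5] = (factor to solution 5)/(factor to solution 3) = 3.6231 × 10^7/72461 = 500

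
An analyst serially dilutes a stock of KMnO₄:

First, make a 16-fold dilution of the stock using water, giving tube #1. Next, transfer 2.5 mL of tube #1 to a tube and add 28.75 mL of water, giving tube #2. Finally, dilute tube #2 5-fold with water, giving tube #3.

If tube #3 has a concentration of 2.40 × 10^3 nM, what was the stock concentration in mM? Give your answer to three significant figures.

Step 1: 16-fold → factor 16
Step 2: 2.5 mL + 28.75 mL = 31.25 mL total → factor 31.25/2.5 = 12.5
Step 3: 5-fold → factor 5
Overall dilution factor = 16 × 12.5 × 5 = 1000
Stock = 2.40 × 10^3 nM × 1000 = 2.400 × 10^6 nM = 2.40 mM

2.40 mM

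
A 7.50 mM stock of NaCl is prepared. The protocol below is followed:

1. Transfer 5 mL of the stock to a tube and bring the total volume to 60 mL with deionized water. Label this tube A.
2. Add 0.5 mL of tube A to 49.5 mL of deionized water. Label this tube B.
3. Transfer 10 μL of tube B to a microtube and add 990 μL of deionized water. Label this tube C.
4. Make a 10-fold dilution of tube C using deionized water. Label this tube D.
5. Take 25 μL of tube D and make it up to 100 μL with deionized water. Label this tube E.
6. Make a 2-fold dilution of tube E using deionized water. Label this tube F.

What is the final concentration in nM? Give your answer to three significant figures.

0.781 nM

Step 1: 5 mL brought to 60 mL → factor 60/5 = 12
Step 2: 0.5 mL + 49.5 mL = 50 mL total → factor 50/0.5 = 100
Step 3: 10 μL + 990 μL = 1000 μL total → factor 1000/10 = 100
Step 4: 10-fold → factor 10
Step 5: 25 μL brought to 100 μL → factor 100/25 = 4
Step 6: 2-fold → factor 2
Overall dilution factor = 12 × 100 × 100 × 10 × 4 × 2 = 9.6 × 10^6
Final = 7.50 mM / 9.6 × 10^6 = 7.813 × 10^-7 mM = 0.781 nM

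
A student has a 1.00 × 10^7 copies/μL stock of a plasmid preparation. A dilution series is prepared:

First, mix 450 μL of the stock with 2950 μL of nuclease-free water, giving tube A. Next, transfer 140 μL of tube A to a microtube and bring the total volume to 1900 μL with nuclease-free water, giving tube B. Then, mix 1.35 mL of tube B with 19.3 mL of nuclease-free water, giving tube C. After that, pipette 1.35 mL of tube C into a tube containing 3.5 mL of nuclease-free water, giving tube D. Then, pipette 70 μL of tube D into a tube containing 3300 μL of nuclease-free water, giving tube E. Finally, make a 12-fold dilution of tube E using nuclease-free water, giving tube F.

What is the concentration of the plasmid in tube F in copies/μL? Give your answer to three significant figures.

Step 1: 450 μL + 2950 μL = 3400 μL total → factor 3400/450 = 7.5556
Step 2: 140 μL brought to 1900 μL → factor 1900/140 = 13.571
Step 3: 1.35 mL + 19.3 mL = 20.65 mL total → factor 20.65/1.35 = 15.296
Step 4: 1.35 mL + 3.5 mL = 4.85 mL total → factor 4.85/1.35 = 3.5926
Step 5: 70 μL + 3300 μL = 3370 μL total → factor 3370/70 = 48.143
Step 6: 12-fold → factor 12
Overall dilution factor = 7.5556 × 13.571 × 15.296 × 3.5926 × 48.143 × 12 = 3.2554 × 10^6
Final = 1.00 × 10^7 copies/μL / 3.2554 × 10^6 = 3.07 copies/μL

3.07 copies/μL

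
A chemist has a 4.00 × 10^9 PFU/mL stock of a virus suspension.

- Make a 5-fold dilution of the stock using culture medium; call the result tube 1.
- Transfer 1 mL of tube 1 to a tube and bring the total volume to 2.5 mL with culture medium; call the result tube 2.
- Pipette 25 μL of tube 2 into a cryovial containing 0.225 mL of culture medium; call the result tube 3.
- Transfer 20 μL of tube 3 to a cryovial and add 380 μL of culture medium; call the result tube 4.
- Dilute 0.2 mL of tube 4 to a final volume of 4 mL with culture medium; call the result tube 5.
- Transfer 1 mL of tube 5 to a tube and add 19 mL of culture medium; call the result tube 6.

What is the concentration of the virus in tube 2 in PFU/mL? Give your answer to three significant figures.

Step 1: 5-fold → factor 5
Step 2: 1 mL brought to 2.5 mL → factor 2.5/1 = 2.5
Dilution factor through tube 2 = 5 × 2.5 = 12.5
[tube 2] = 4.00 × 10^9 PFU/mL / 12.5 = 3.20 × 10^8 PFU/mL

3.20 × 10^8 PFU/mL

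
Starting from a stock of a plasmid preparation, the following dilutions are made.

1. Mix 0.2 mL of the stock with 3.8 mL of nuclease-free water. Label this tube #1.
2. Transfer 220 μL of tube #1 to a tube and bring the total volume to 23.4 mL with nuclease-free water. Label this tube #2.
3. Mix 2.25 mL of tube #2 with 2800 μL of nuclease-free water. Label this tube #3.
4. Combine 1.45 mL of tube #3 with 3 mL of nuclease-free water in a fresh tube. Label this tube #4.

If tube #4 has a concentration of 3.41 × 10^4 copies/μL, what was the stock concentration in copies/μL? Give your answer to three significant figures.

5.00 × 10^8 copies/μL

Step 1: 0.2 mL + 3.8 mL = 4 mL total → factor 4/0.2 = 20
Step 2: 220 μL brought to 23.4 mL → factor 23400/220 = 106.36
Step 3: 2.25 mL + 2800 μL = 5.05 mL total → factor 5.05/2.25 = 2.2444
Step 4: 1.45 mL + 3 mL = 4.45 mL total → factor 4.45/1.45 = 3.069
Overall dilution factor = 20 × 106.36 × 2.2444 × 3.069 = 14653
Stock = 3.41 × 10^4 copies/μL × 14653 = 5.00 × 10^8 copies/μL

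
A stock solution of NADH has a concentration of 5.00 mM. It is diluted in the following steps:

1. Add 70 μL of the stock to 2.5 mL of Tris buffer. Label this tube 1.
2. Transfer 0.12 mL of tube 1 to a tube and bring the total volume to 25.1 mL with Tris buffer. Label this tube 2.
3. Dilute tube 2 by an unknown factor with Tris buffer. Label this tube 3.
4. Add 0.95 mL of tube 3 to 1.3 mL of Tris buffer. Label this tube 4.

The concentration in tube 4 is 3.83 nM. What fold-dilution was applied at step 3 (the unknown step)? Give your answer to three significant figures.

71.8-fold

Step 1: 70 μL + 2.5 mL = 2570 μL total → factor 2570/70 = 36.714
Step 2: 0.12 mL brought to 25.1 mL → factor 25.1/0.12 = 209.17
Step 3: unknown factor x
Step 4: 0.95 mL + 1.3 mL = 2.25 mL total → factor 2.25/0.95 = 2.3684
Product of known-step factors = 18188
Overall factor = 5.00 mM / (3.83 nM) = 1.3055 × 10^6
x = 1.3055 × 10^6 / 18188 = 71.8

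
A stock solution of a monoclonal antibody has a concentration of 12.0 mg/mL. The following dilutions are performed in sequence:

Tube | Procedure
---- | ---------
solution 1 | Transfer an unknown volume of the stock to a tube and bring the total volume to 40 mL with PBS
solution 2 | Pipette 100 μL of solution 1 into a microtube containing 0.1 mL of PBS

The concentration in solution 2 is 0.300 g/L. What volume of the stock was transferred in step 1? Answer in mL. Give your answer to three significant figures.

2.00 mL

Step 1: v brought to 40 mL → factor = 40 mL/v
Step 2: 100 μL + 0.1 mL = 200 μL total → factor 200/100 = 2
Product of known-step factors = 2
Overall factor = 12.0 mg/mL / (0.300 g/L) = 40
Step-1 factor = 40 / 2 = 20
v = 40 mL / 20 = 2.00 mL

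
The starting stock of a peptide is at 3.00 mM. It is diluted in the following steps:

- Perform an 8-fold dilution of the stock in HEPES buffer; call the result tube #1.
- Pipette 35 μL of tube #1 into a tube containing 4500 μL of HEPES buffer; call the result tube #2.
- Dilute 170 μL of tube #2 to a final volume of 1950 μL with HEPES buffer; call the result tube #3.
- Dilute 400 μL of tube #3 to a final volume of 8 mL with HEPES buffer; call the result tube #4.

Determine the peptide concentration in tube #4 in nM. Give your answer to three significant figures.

Step 1: 8-fold → factor 8
Step 2: 35 μL + 4500 μL = 4535 μL total → factor 4535/35 = 129.57
Step 3: 170 μL brought to 1950 μL → factor 1950/170 = 11.471
Step 4: 400 μL brought to 8 mL → factor 8000/400 = 20
Overall dilution factor = 8 × 129.57 × 11.471 × 20 = 2.378 × 10^5
Final = 3.00 mM / 2.378 × 10^5 = 1.262 × 10^-5 mM = 12.6 nM

12.6 nM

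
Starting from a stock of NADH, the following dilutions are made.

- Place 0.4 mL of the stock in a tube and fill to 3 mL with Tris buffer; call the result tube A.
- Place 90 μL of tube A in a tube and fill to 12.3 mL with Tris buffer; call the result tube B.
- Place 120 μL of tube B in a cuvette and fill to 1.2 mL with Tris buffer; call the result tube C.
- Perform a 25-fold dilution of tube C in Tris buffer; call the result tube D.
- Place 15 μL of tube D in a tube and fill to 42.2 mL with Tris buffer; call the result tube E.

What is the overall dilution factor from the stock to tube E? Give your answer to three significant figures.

Step 1: 0.4 mL brought to 3 mL → factor 3/0.4 = 7.5
Step 2: 90 μL brought to 12.3 mL → factor 12300/90 = 136.67
Step 3: 120 μL brought to 1.2 mL → factor 1200/120 = 10
Step 4: 25-fold → factor 25
Step 5: 15 μL brought to 42.2 mL → factor 42200/15 = 2813.3
Overall dilution factor = 7.5 × 136.67 × 10 × 25 × 2813.3 = 7.2092 × 10^8

7.21 × 10^8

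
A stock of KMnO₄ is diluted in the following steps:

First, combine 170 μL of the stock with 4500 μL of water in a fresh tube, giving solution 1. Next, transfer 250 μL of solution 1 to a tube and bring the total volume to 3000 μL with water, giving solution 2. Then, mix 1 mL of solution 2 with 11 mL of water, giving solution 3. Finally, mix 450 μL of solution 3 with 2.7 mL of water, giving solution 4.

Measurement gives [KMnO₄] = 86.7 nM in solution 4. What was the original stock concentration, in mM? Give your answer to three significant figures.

2.40 mM

Step 1: 170 μL + 4500 μL = 4670 μL total → factor 4670/170 = 27.471
Step 2: 250 μL brought to 3000 μL → factor 3000/250 = 12
Step 3: 1 mL + 11 mL = 12 mL total → factor 12/1 = 12
Step 4: 450 μL + 2.7 mL = 3150 μL total → factor 3150/450 = 7
Overall dilution factor = 27.471 × 12 × 12 × 7 = 27690
Stock = 86.7 nM × 27690 = 2.401 × 10^6 nM = 2.40 mM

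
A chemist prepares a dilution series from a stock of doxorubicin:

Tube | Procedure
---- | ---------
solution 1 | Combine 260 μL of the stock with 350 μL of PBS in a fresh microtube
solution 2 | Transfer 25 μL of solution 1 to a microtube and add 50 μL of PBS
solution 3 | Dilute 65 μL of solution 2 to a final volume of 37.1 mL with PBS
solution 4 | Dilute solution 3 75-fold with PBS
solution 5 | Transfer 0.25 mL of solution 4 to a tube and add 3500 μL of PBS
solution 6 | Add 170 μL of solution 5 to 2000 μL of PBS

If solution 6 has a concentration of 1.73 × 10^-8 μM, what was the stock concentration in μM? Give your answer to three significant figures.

0.998 μM

Step 1: 260 μL + 350 μL = 610 μL total → factor 610/260 = 2.3462
Step 2: 25 μL + 50 μL = 75 μL total → factor 75/25 = 3
Step 3: 65 μL brought to 37.1 mL → factor 37100/65 = 570.77
Step 4: 75-fold → factor 75
Step 5: 0.25 mL + 3500 μL = 3.75 mL total → factor 3.75/0.25 = 15
Step 6: 170 μL + 2000 μL = 2170 μL total → factor 2170/170 = 12.765
Overall dilution factor = 2.3462 × 3 × 570.77 × 75 × 15 × 12.765 = 5.769 × 10^7
Stock = 1.73 × 10^-8 μM × 5.769 × 10^7 = 0.998 μM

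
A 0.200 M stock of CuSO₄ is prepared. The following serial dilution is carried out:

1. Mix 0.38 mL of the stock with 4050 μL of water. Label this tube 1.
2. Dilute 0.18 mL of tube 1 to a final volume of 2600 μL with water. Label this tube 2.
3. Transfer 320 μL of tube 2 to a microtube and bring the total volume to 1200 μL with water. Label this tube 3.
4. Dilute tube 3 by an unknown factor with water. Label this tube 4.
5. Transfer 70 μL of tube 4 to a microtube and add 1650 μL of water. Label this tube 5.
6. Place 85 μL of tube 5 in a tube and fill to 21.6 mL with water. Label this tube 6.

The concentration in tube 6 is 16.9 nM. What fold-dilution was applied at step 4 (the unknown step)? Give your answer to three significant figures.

Step 1: 0.38 mL + 4050 μL = 4.43 mL total → factor 4.43/0.38 = 11.658
Step 2: 0.18 mL brought to 2600 μL → factor 2.6/0.18 = 14.444
Step 3: 320 μL brought to 1200 μL → factor 1200/320 = 3.75
Step 4: unknown factor x
Step 5: 70 μL + 1650 μL = 1720 μL total → factor 1720/70 = 24.571
Step 6: 85 μL brought to 21.6 mL → factor 21600/85 = 254.12
Product of known-step factors = 3.9429 × 10^6
Overall factor = 0.200 M / (16.9 nM) = 1.1834 × 10^7
x = 1.1834 × 10^7 / 3.9429 × 10^6 = 3.00

3.00-fold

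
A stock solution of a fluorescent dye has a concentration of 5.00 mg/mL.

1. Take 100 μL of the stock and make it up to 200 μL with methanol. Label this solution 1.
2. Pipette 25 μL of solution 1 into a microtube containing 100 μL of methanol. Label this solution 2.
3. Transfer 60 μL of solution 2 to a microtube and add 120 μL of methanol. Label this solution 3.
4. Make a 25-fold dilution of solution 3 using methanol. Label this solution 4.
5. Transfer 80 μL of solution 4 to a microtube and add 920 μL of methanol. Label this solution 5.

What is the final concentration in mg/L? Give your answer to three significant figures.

0.533 mg/L

Step 1: 100 μL brought to 200 μL → factor 200/100 = 2
Step 2: 25 μL + 100 μL = 125 μL total → factor 125/25 = 5
Step 3: 60 μL + 120 μL = 180 μL total → factor 180/60 = 3
Step 4: 25-fold → factor 25
Step 5: 80 μL + 920 μL = 1000 μL total → factor 1000/80 = 12.5
Overall dilution factor = 2 × 5 × 3 × 25 × 12.5 = 9375
Final = 5.00 mg/mL / 9375 = 0.0005333 mg/mL = 0.533 mg/L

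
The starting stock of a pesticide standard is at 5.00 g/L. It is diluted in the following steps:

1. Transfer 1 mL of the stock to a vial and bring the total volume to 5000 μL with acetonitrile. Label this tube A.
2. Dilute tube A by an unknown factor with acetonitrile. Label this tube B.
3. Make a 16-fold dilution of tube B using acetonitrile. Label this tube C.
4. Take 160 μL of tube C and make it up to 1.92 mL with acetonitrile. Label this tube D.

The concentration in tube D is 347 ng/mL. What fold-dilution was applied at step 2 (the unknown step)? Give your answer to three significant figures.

Step 1: 1 mL brought to 5000 μL → factor 5/1 = 5
Step 2: unknown factor x
Step 3: 16-fold → factor 16
Step 4: 160 μL brought to 1.92 mL → factor 1920/160 = 12
Product of known-step factors = 960
Overall factor = 5.00 g/L / (347 ng/mL) = 14409
x = 14409 / 960 = 15.0

15.0-fold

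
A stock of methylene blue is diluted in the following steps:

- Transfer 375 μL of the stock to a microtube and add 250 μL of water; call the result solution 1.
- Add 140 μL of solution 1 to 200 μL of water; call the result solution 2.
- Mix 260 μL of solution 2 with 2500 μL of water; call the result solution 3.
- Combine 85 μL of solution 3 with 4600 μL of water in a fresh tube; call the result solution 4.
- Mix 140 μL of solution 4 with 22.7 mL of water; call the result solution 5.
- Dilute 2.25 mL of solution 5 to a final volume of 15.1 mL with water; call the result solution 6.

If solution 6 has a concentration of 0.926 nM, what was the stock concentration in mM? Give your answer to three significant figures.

Step 1: 375 μL + 250 μL = 625 μL total → factor 625/375 = 1.6667
Step 2: 140 μL + 200 μL = 340 μL total → factor 340/140 = 2.4286
Step 3: 260 μL + 2500 μL = 2760 μL total → factor 2760/260 = 10.615
Step 4: 85 μL + 4600 μL = 4685 μL total → factor 4685/85 = 55.118
Step 5: 140 μL + 22.7 mL = 22840 μL total → factor 22840/140 = 163.14
Step 6: 2.25 mL brought to 15.1 mL → factor 15.1/2.25 = 6.7111
Overall dilution factor = 1.6667 × 2.4286 × 10.615 × 55.118 × 163.14 × 6.7111 = 2.5929 × 10^6
Stock = 0.926 nM × 2.5929 × 10^6 = 2.401 × 10^6 nM = 2.40 mM

2.40 mM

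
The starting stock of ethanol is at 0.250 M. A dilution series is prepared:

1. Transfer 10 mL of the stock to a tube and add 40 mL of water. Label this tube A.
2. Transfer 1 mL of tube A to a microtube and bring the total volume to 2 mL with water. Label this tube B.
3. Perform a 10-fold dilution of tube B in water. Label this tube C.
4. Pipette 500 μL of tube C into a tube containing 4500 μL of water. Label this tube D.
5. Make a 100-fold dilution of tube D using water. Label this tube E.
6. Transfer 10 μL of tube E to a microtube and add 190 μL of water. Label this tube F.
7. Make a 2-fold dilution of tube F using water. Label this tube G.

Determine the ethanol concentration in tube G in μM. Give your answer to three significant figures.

Step 1: 10 mL + 40 mL = 50 mL total → factor 50/10 = 5
Step 2: 1 mL brought to 2 mL → factor 2/1 = 2
Step 3: 10-fold → factor 10
Step 4: 500 μL + 4500 μL = 5000 μL total → factor 5000/500 = 10
Step 5: 100-fold → factor 100
Step 6: 10 μL + 190 μL = 200 μL total → factor 200/10 = 20
Step 7: 2-fold → factor 2
Overall dilution factor = 5 × 2 × 10 × 10 × 100 × 20 × 2 = 4 × 10^6
Final = 0.250 M / 4 × 10^6 = 6.250 × 10^-8 M = 0.0625 μM

0.0625 μM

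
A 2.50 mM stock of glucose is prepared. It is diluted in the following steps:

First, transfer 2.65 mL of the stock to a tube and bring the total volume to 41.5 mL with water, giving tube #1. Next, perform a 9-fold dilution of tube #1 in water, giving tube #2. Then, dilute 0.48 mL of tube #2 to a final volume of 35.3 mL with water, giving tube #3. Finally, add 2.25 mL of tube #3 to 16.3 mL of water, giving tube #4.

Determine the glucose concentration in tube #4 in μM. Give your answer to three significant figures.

Step 1: 2.65 mL brought to 41.5 mL → factor 41.5/2.65 = 15.66
Step 2: 9-fold → factor 9
Step 3: 0.48 mL brought to 35.3 mL → factor 35.3/0.48 = 73.542
Step 4: 2.25 mL + 16.3 mL = 18.55 mL total → factor 18.55/2.25 = 8.2444
Overall dilution factor = 15.66 × 9 × 73.542 × 8.2444 = 85455
Final = 2.50 mM / 85455 = 2.926 × 10^-5 mM = 0.0293 μM

0.0293 μM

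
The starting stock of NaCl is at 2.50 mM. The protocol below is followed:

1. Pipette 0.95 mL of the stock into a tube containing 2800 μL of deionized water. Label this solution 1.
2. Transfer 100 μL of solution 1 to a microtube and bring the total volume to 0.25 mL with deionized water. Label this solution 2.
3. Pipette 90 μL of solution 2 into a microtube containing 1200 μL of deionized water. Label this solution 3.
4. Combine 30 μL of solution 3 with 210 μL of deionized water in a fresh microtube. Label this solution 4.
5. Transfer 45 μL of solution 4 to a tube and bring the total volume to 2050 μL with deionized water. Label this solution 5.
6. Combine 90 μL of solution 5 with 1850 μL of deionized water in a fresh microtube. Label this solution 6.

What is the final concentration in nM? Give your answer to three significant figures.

2.25 nM

Step 1: 0.95 mL + 2800 μL = 3.75 mL total → factor 3.75/0.95 = 3.9474
Step 2: 100 μL brought to 0.25 mL → factor 250/100 = 2.5
Step 3: 90 μL + 1200 μL = 1290 μL total → factor 1290/90 = 14.333
Step 4: 30 μL + 210 μL = 240 μL total → factor 240/30 = 8
Step 5: 45 μL brought to 2050 μL → factor 2050/45 = 45.556
Step 6: 90 μL + 1850 μL = 1940 μL total → factor 1940/90 = 21.556
Overall dilution factor = 3.9474 × 2.5 × 14.333 × 8 × 45.556 × 21.556 = 1.1112 × 10^6
Final = 2.50 mM / 1.1112 × 10^6 = 2.250 × 10^-6 mM = 2.25 nM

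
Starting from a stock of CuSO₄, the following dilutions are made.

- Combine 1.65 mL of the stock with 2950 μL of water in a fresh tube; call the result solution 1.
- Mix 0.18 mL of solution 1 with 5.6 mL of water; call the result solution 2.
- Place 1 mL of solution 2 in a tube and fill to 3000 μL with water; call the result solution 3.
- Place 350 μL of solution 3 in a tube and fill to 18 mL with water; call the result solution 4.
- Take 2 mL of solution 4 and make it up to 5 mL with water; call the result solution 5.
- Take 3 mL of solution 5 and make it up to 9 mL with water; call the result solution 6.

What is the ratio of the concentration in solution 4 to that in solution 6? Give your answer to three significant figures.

7.50

Step 1: 1.65 mL + 2950 μL = 4.6 mL total → factor 4.6/1.65 = 2.7879
Step 2: 0.18 mL + 5.6 mL = 5.78 mL total → factor 5.78/0.18 = 32.111
Step 3: 1 mL brought to 3000 μL → factor 3/1 = 3
Step 4: 350 μL brought to 18 mL → factor 18000/350 = 51.429
Step 5: 2 mL brought to 5 mL → factor 5/2 = 2.5
Step 6: 3 mL brought to 9 mL → factor 9/3 = 3
Dilution factor to solution 4 = 13812; to solution 6 = 1.0359 × 10^5
[solution 4]/[solution 6] = (factor to solution 6)/(factor to solution 4) = 1.0359 × 10^5/13812 = 7.50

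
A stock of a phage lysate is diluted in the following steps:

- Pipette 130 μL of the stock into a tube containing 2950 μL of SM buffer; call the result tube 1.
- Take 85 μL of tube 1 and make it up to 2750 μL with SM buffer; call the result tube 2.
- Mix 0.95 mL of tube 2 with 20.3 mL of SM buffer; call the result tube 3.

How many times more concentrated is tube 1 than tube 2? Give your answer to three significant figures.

Step 1: 130 μL + 2950 μL = 3080 μL total → factor 3080/130 = 23.692
Step 2: 85 μL brought to 2750 μL → factor 2750/85 = 32.353
Dilution factor to tube 1 = 23.692; to tube 2 = 766.52
[tube 1]/[tube 2] = (factor to tube 2)/(factor to tube 1) = 766.52/23.692 = 32.4

32.4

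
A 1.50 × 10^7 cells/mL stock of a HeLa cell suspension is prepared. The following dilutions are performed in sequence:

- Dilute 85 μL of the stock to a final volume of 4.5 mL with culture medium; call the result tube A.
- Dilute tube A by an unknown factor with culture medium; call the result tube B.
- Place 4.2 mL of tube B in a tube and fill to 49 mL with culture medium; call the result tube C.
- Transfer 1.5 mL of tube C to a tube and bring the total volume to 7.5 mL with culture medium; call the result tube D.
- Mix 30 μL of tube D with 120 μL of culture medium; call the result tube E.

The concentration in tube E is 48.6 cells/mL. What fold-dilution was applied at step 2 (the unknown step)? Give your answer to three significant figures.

Step 1: 85 μL brought to 4.5 mL → factor 4500/85 = 52.941
Step 2: unknown factor x
Step 3: 4.2 mL brought to 49 mL → factor 49/4.2 = 11.667
Step 4: 1.5 mL brought to 7.5 mL → factor 7.5/1.5 = 5
Step 5: 30 μL + 120 μL = 150 μL total → factor 150/30 = 5
Product of known-step factors = 15441
Overall factor = 1.50 × 10^7 cells/mL / (48.6 cells/mL) = 3.0864 × 10^5
x = 3.0864 × 10^5 / 15441 = 20.0

20.0-fold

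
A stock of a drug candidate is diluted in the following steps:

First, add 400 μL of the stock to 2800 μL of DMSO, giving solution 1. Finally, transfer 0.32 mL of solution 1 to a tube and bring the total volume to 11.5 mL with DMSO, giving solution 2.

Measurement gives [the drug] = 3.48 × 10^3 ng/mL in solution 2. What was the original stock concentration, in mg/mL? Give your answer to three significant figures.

Step 1: 400 μL + 2800 μL = 3200 μL total → factor 3200/400 = 8
Step 2: 0.32 mL brought to 11.5 mL → factor 11.5/0.32 = 35.938
Overall dilution factor = 8 × 35.938 = 287.5
Stock = 3.48 × 10^3 ng/mL × 287.5 = 1.000 × 10^6 ng/mL = 1.00 mg/mL

1.00 mg/mL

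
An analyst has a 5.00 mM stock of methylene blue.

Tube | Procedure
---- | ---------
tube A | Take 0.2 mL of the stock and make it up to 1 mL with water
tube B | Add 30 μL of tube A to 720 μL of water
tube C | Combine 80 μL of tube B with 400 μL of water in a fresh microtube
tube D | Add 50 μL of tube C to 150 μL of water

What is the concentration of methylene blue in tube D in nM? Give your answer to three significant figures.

Step 1: 0.2 mL brought to 1 mL → factor 1/0.2 = 5
Step 2: 30 μL + 720 μL = 750 μL total → factor 750/30 = 25
Step 3: 80 μL + 400 μL = 480 μL total → factor 480/80 = 6
Step 4: 50 μL + 150 μL = 200 μL total → factor 200/50 = 4
Overall dilution factor = 5 × 25 × 6 × 4 = 3000
Final = 5.00 mM / 3000 = 0.001667 mM = 1.67 × 10^3 nM

1.67 × 10^3 nM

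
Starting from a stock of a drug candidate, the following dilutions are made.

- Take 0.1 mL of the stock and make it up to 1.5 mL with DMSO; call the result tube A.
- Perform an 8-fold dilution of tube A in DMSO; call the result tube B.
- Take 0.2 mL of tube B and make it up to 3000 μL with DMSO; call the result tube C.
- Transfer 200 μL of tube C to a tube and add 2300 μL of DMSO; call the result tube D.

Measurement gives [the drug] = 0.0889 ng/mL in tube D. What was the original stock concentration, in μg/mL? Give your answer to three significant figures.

Step 1: 0.1 mL brought to 1.5 mL → factor 1.5/0.1 = 15
Step 2: 8-fold → factor 8
Step 3: 0.2 mL brought to 3000 μL → factor 3/0.2 = 15
Step 4: 200 μL + 2300 μL = 2500 μL total → factor 2500/200 = 12.5
Overall dilution factor = 15 × 8 × 15 × 12.5 = 22500
Stock = 0.0889 ng/mL × 22500 = 2000 ng/mL = 2.00 μg/mL

2.00 μg/mL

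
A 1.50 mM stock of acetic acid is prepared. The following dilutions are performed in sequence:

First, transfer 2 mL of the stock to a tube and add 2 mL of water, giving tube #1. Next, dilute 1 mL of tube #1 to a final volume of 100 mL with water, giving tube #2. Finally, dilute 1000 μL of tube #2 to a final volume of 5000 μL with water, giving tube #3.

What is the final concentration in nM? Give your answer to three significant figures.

1.50 × 10^3 nM

Step 1: 2 mL + 2 mL = 4 mL total → factor 4/2 = 2
Step 2: 1 mL brought to 100 mL → factor 100/1 = 100
Step 3: 1000 μL brought to 5000 μL → factor 5000/1000 = 5
Overall dilution factor = 2 × 100 × 5 = 1000
Final = 1.50 mM / 1000 = 0.001500 mM = 1.50 × 10^3 nM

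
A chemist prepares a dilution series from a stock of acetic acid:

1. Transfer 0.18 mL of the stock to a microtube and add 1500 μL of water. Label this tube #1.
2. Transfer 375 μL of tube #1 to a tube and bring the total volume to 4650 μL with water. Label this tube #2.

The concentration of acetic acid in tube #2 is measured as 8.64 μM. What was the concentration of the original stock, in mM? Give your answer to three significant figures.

1.00 mM

Step 1: 0.18 mL + 1500 μL = 1.68 mL total → factor 1.68/0.18 = 9.3333
Step 2: 375 μL brought to 4650 μL → factor 4650/375 = 12.4
Overall dilution factor = 9.3333 × 12.4 = 115.73
Stock = 8.64 μM × 115.73 = 999.9 μM = 1.00 mM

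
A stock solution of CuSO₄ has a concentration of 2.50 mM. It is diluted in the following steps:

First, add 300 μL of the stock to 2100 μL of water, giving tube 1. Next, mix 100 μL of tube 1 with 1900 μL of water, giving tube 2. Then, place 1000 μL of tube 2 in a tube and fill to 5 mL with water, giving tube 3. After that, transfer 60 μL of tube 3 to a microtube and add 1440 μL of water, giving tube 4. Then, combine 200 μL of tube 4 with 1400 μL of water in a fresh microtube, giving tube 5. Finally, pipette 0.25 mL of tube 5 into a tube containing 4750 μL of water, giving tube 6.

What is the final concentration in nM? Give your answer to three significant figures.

0.781 nM

Step 1: 300 μL + 2100 μL = 2400 μL total → factor 2400/300 = 8
Step 2: 100 μL + 1900 μL = 2000 μL total → factor 2000/100 = 20
Step 3: 1000 μL brought to 5 mL → factor 5000/1000 = 5
Step 4: 60 μL + 1440 μL = 1500 μL total → factor 1500/60 = 25
Step 5: 200 μL + 1400 μL = 1600 μL total → factor 1600/200 = 8
Step 6: 0.25 mL + 4750 μL = 5 mL total → factor 5/0.25 = 20
Overall dilution factor = 8 × 20 × 5 × 25 × 8 × 20 = 3.2 × 10^6
Final = 2.50 mM / 3.2 × 10^6 = 7.813 × 10^-7 mM = 0.781 nM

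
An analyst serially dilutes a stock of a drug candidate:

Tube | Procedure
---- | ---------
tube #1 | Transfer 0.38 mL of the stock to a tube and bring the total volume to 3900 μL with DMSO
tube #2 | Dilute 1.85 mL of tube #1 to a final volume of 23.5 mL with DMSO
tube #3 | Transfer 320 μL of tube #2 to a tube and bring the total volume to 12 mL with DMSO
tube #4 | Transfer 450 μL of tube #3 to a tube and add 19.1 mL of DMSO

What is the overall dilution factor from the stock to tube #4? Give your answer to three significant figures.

Step 1: 0.38 mL brought to 3900 μL → factor 3.9/0.38 = 10.263
Step 2: 1.85 mL brought to 23.5 mL → factor 23.5/1.85 = 12.703
Step 3: 320 μL brought to 12 mL → factor 12000/320 = 37.5
Step 4: 450 μL + 19.1 mL = 19550 μL total → factor 19550/450 = 43.444
Overall dilution factor = 10.263 × 12.703 × 37.5 × 43.444 = 2.1239 × 10^5

2.12 × 10^5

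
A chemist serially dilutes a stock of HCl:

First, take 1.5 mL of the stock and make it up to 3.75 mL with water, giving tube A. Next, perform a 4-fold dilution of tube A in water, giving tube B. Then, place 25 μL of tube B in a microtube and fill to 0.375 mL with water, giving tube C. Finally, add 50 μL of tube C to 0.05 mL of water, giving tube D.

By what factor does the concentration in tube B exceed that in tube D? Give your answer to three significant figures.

30.0

Step 1: 1.5 mL brought to 3.75 mL → factor 3.75/1.5 = 2.5
Step 2: 4-fold → factor 4
Step 3: 25 μL brought to 0.375 mL → factor 375/25 = 15
Step 4: 50 μL + 0.05 mL = 100 μL total → factor 100/50 = 2
Dilution factor to tube B = 10; to tube D = 300
[tube B]/[tube D] = (factor to tube D)/(factor to tube B) = 300/10 = 30.0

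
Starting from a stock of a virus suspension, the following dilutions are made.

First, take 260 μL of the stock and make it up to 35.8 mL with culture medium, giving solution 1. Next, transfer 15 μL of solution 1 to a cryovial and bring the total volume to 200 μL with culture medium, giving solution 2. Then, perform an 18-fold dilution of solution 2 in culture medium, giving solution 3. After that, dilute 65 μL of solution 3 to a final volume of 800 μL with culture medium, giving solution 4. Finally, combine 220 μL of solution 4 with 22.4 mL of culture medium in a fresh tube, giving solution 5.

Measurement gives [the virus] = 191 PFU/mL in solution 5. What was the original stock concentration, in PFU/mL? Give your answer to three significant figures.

Step 1: 260 μL brought to 35.8 mL → factor 35800/260 = 137.69
Step 2: 15 μL brought to 200 μL → factor 200/15 = 13.333
Step 3: 18-fold → factor 18
Step 4: 65 μL brought to 800 μL → factor 800/65 = 12.308
Step 5: 220 μL + 22.4 mL = 22620 μL total → factor 22620/220 = 102.82
Overall dilution factor = 137.69 × 13.333 × 18 × 12.308 × 102.82 = 4.1818 × 10^7
Stock = 191 PFU/mL × 4.1818 × 10^7 = 7.99 × 10^9 PFU/mL

7.99 × 10^9 PFU/mL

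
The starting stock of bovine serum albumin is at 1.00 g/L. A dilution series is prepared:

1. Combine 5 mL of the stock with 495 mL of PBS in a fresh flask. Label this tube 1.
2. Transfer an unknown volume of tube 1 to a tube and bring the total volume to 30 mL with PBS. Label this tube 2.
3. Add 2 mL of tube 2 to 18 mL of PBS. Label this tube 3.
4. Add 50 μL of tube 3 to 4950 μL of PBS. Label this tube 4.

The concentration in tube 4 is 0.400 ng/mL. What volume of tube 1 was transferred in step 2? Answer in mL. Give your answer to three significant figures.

Step 1: 5 mL + 495 mL = 500 mL total → factor 500/5 = 100
Step 2: v brought to 30 mL → factor = 30 mL/v
Step 3: 2 mL + 18 mL = 20 mL total → factor 20/2 = 10
Step 4: 50 μL + 4950 μL = 5000 μL total → factor 5000/50 = 100
Product of known-step factors = 1 × 10^5
Overall factor = 1.00 g/L / (0.400 ng/mL) = 2.5 × 10^6
Step-2 factor = 2.5 × 10^6 / 1 × 10^5 = 25
v = 30 mL / 25 = 1.20 mL

1.20 mL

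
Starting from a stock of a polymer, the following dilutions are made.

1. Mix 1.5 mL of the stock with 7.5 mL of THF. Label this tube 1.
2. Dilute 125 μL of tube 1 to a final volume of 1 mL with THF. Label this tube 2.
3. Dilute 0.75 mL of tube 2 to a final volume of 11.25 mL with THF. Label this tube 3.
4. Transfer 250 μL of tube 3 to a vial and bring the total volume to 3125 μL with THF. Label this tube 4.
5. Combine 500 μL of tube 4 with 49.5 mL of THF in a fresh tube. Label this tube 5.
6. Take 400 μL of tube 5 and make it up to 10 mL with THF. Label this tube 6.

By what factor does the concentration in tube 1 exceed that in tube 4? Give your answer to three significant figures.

1.50 × 10^3

Step 1: 1.5 mL + 7.5 mL = 9 mL total → factor 9/1.5 = 6
Step 2: 125 μL brought to 1 mL → factor 1000/125 = 8
Step 3: 0.75 mL brought to 11.25 mL → factor 11.25/0.75 = 15
Step 4: 250 μL brought to 3125 μL → factor 3125/250 = 12.5
Dilution factor to tube 1 = 6; to tube 4 = 9000
[tube 1]/[tube 4] = (factor to tube 4)/(factor to tube 1) = 9000/6 = 1.50 × 10^3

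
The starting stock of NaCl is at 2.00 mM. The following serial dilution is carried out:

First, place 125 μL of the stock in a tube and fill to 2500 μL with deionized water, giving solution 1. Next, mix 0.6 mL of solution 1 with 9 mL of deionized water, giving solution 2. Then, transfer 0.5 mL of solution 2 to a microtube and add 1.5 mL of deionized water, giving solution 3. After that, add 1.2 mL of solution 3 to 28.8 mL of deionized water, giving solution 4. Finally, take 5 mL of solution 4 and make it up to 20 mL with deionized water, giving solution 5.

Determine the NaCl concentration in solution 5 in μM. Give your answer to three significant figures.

Step 1: 125 μL brought to 2500 μL → factor 2500/125 = 20
Step 2: 0.6 mL + 9 mL = 9.6 mL total → factor 9.6/0.6 = 16
Step 3: 0.5 mL + 1.5 mL = 2 mL total → factor 2/0.5 = 4
Step 4: 1.2 mL + 28.8 mL = 30 mL total → factor 30/1.2 = 25
Step 5: 5 mL brought to 20 mL → factor 20/5 = 4
Overall dilution factor = 20 × 16 × 4 × 25 × 4 = 1.28 × 10^5
Final = 2.00 mM / 1.28 × 10^5 = 1.563 × 10^-5 mM = 0.0156 μM

0.0156 μM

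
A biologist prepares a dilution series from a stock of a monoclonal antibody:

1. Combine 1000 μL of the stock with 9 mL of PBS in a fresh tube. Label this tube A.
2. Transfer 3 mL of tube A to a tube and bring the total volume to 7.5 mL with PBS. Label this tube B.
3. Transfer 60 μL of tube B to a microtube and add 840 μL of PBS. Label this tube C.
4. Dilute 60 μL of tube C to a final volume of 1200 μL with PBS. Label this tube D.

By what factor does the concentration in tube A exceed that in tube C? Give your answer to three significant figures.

Step 1: 1000 μL + 9 mL = 10000 μL total → factor 10000/1000 = 10
Step 2: 3 mL brought to 7.5 mL → factor 7.5/3 = 2.5
Step 3: 60 μL + 840 μL = 900 μL total → factor 900/60 = 15
Dilution factor to tube A = 10; to tube C = 375
[tube A]/[tube C] = (factor to tube C)/(factor to tube A) = 375/10 = 37.5

37.5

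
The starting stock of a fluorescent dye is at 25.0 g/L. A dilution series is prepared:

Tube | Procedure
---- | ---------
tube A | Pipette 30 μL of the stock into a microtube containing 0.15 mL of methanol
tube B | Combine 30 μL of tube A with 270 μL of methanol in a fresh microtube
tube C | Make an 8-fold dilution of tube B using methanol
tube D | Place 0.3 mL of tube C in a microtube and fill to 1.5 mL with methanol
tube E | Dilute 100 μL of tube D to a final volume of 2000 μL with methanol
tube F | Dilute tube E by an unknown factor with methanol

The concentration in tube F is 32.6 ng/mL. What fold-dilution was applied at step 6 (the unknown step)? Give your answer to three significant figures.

Step 1: 30 μL + 0.15 mL = 180 μL total → factor 180/30 = 6
Step 2: 30 μL + 270 μL = 300 μL total → factor 300/30 = 10
Step 3: 8-fold → factor 8
Step 4: 0.3 mL brought to 1.5 mL → factor 1.5/0.3 = 5
Step 5: 100 μL brought to 2000 μL → factor 2000/100 = 20
Step 6: unknown factor x
Product of known-step factors = 48000
Overall factor = 25.0 g/L / (32.6 ng/mL) = 7.6687 × 10^5
x = 7.6687 × 10^5 / 48000 = 16.0

16.0-fold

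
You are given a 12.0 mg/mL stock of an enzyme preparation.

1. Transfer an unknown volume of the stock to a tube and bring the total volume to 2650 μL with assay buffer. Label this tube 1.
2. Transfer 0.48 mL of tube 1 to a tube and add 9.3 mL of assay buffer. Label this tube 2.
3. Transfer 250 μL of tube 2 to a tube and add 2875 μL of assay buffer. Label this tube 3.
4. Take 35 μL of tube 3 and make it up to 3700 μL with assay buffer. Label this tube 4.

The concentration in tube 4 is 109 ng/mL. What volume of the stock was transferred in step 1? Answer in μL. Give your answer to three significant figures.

648 μL

Step 1: v brought to 2650 μL → factor = 2650 μL/v
Step 2: 0.48 mL + 9.3 mL = 9.78 mL total → factor 9.78/0.48 = 20.375
Step 3: 250 μL + 2875 μL = 3125 μL total → factor 3125/250 = 12.5
Step 4: 35 μL brought to 3700 μL → factor 3700/35 = 105.71
Product of known-step factors = 26924
Overall factor = 12.0 mg/mL / (109 ng/mL) = 1.1009 × 10^5
Step-1 factor = 1.1009 × 10^5 / 26924 = 4.089
v = 2650 μL / 4.089 = 648 μL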